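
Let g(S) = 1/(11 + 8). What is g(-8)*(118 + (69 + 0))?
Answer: 187/19 ≈ 9.8421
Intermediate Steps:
g(S) = 1/19
g(-8)*(118 + (69 + 0)) = (118 + (69 + 0))/19 = (118 + 69)/19 = (1/19)*187 = 187/19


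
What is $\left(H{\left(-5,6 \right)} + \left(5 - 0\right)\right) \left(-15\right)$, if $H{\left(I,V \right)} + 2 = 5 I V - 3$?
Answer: $2250$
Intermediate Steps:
$H{\left(I,V \right)} = -5 + 5 I V$ ($H{\left(I,V \right)} = -2 + \left(5 I V - 3\right) = -2 + \left(-3 + 5 I V\right) = -5 + 5 I V$)
$\left(H{\left(-5,6 \right)} + \left(5 - 0\right)\right) \left(-15\right) = \left(\left(-5 + 5 \left(-5\right) 6\right) + \left(5 - 0\right)\right) \left(-15\right) = \left(\left(-5 - 150\right) + \left(5 + 0\right)\right) \left(-15\right) = \left(-155 + 5\right) \left(-15\right) = \left(-150\right) \left(-15\right) = 2250$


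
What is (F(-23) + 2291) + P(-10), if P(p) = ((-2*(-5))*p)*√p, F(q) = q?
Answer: 2268 - 100*I*√10 ≈ 2268.0 - 316.23*I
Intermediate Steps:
P(p) = 10*p^(3/2) (P(p) = (10*p)*√p = 10*p^(3/2))
(F(-23) + 2291) + P(-10) = (-23 + 2291) + 10*(-10)^(3/2) = 2268 + 10*(-10*I*√10) = 2268 - 100*I*√10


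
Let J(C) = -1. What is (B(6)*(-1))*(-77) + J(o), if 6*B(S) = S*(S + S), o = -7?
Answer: 923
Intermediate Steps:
B(S) = S²/3 (B(S) = (S*(S + S))/6 = (S*(2*S))/6 = (2*S²)/6 = S²/3)
(B(6)*(-1))*(-77) + J(o) = (((⅓)*6²)*(-1))*(-77) - 1 = (((⅓)*36)*(-1))*(-77) - 1 = (12*(-1))*(-77) - 1 = -12*(-77) - 1 = 924 - 1 = 923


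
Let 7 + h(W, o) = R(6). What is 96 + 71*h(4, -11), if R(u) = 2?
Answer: -259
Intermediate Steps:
h(W, o) = -5 (h(W, o) = -7 + 2 = -5)
96 + 71*h(4, -11) = 96 + 71*(-5) = 96 - 355 = -259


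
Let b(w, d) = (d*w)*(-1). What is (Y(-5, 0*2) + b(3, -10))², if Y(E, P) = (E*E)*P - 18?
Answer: 144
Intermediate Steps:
Y(E, P) = -18 + P*E² (Y(E, P) = E²*P - 18 = P*E² - 18 = -18 + P*E²)
b(w, d) = -d*w
(Y(-5, 0*2) + b(3, -10))² = ((-18 + (0*2)*(-5)²) - 1*(-10)*3)² = ((-18 + 0*25) + 30)² = ((-18 + 0) + 30)² = (-18 + 30)² = 12² = 144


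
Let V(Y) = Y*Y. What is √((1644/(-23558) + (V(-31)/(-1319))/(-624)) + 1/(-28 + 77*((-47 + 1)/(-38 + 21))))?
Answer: 5*I*√429989551916806669151/412835904572 ≈ 0.25114*I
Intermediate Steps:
V(Y) = Y²
√((1644/(-23558) + (V(-31)/(-1319))/(-624)) + 1/(-28 + 77*((-47 + 1)/(-38 + 21)))) = √((1644/(-23558) + ((-31)²/(-1319))/(-624)) + 1/(-28 + 77*((-47 + 1)/(-38 + 21)))) = √((1644*(-1/23558) + (961*(-1/1319))*(-1/624)) + 1/(-28 + 77*(-46/(-17)))) = √((-822/11779 - 961/1319*(-1/624)) + 1/(-28 + 77*(-46*(-1/17)))) = √((-822/11779 + 961/823056) + 1/(-28 + 77*(46/17))) = √(-665232413/9694776624 + 1/(-28 + 3542/17)) = √(-665232413/9694776624 + 1/(3066/17)) = √(-665232413/9694776624 + 17/3066) = √(-104155076425/1651343618288) = 5*I*√429989551916806669151/412835904572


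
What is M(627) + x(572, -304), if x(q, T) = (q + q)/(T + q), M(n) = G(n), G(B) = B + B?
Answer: 84304/67 ≈ 1258.3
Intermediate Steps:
G(B) = 2*B
M(n) = 2*n
x(q, T) = 2*q/(T + q) (x(q, T) = (2*q)/(T + q) = 2*q/(T + q))
M(627) + x(572, -304) = 2*627 + 2*572/(-304 + 572) = 1254 + 2*572/268 = 1254 + 2*572*(1/268) = 1254 + 286/67 = 84304/67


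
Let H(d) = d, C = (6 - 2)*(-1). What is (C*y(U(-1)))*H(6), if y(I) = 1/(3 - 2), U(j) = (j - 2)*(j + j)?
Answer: -24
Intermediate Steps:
U(j) = 2*j*(-2 + j) (U(j) = (-2 + j)*(2*j) = 2*j*(-2 + j))
C = -4 (C = 4*(-1) = -4)
y(I) = 1 (y(I) = 1/1 = 1)
(C*y(U(-1)))*H(6) = -4*1*6 = -4*6 = -24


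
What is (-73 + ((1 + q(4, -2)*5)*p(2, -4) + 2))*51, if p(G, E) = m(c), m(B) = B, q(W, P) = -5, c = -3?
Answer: 51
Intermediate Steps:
p(G, E) = -3
(-73 + ((1 + q(4, -2)*5)*p(2, -4) + 2))*51 = (-73 + ((1 - 5*5)*(-3) + 2))*51 = (-73 + ((1 - 25)*(-3) + 2))*51 = (-73 + (-24*(-3) + 2))*51 = (-73 + (72 + 2))*51 = (-73 + 74)*51 = 1*51 = 51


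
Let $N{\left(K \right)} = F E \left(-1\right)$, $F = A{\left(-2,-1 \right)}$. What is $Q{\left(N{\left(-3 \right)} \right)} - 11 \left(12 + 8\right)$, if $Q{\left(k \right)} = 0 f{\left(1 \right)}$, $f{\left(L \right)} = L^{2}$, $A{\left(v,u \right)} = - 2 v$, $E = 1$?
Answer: $-220$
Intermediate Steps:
$F = 4$ ($F = \left(-2\right) \left(-2\right) = 4$)
$N{\left(K \right)} = -4$ ($N{\left(K \right)} = 4 \cdot 1 \left(-1\right) = 4 \left(-1\right) = -4$)
$Q{\left(k \right)} = 0$ ($Q{\left(k \right)} = 0 \cdot 1^{2} = 0 \cdot 1 = 0$)
$Q{\left(N{\left(-3 \right)} \right)} - 11 \left(12 + 8\right) = 0 - 11 \left(12 + 8\right) = 0 - 11 \cdot 20 = 0 - 220 = -220$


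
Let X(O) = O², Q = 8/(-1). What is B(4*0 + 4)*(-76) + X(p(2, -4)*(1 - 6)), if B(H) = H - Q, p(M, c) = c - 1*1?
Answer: -287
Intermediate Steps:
Q = -8 (Q = 8*(-1) = -8)
p(M, c) = -1 + c (p(M, c) = c - 1 = -1 + c)
B(H) = 8 + H (B(H) = H - 1*(-8) = H + 8 = 8 + H)
B(4*0 + 4)*(-76) + X(p(2, -4)*(1 - 6)) = (8 + (4*0 + 4))*(-76) + ((-1 - 4)*(1 - 6))² = (8 + (0 + 4))*(-76) + (-5*(-5))² = (8 + 4)*(-76) + 25² = 12*(-76) + 625 = -912 + 625 = -287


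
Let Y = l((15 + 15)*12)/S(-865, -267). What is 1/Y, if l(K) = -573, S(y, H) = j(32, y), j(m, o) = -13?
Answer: 13/573 ≈ 0.022688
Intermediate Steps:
S(y, H) = -13
Y = 573/13 (Y = -573/(-13) = -573*(-1/13) = 573/13 ≈ 44.077)
1/Y = 1/(573/13) = 13/573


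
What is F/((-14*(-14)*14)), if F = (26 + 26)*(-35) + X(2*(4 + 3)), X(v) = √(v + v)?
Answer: -65/98 + √7/1372 ≈ -0.66134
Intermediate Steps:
X(v) = √2*√v (X(v) = √(2*v) = √2*√v)
F = -1820 + 2*√7 (F = (26 + 26)*(-35) + √2*√(2*(4 + 3)) = 52*(-35) + √2*√(2*7) = -1820 + √2*√14 = -1820 + 2*√7 ≈ -1814.7)
F/((-14*(-14)*14)) = (-1820 + 2*√7)/((-14*(-14)*14)) = (-1820 + 2*√7)/((196*14)) = (-1820 + 2*√7)/2744 = (-1820 + 2*√7)*(1/2744) = -65/98 + √7/1372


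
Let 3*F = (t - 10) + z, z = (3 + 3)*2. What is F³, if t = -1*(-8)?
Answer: 1000/27 ≈ 37.037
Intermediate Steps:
t = 8
z = 12 (z = 6*2 = 12)
F = 10/3 (F = ((8 - 10) + 12)/3 = (-2 + 12)/3 = (⅓)*10 = 10/3 ≈ 3.3333)
F³ = (10/3)³ = 1000/27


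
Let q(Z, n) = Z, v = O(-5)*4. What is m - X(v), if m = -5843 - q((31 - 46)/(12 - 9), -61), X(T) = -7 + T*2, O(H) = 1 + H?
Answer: -5799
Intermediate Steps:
v = -16 (v = (1 - 5)*4 = -4*4 = -16)
X(T) = -7 + 2*T
m = -5838 (m = -5843 - (31 - 46)/(12 - 9) = -5843 - (-15)/3 = -5843 - 1*(-5) = -5843 + 5 = -5838)
m - X(v) = -5838 - (-7 + 2*(-16)) = -5838 - (-7 - 32) = -5838 - 1*(-39) = -5838 + 39 = -5799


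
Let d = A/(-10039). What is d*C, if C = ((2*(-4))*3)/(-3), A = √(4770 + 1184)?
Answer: -8*√5954/10039 ≈ -0.061490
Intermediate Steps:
A = √5954 ≈ 77.162
C = 8 (C = -8*3*(-⅓) = -24*(-⅓) = 8)
d = -√5954/10039 (d = √5954/(-10039) = √5954*(-1/10039) = -√5954/10039 ≈ -0.0076862)
d*C = -√5954/10039*8 = -8*√5954/10039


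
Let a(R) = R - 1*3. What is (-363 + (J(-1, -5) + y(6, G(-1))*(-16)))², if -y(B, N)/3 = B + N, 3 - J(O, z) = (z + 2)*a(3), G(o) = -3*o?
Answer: 5184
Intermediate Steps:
a(R) = -3 + R (a(R) = R - 3 = -3 + R)
J(O, z) = 3 (J(O, z) = 3 - (z + 2)*(-3 + 3) = 3 - (2 + z)*0 = 3 - 1*0 = 3 + 0 = 3)
y(B, N) = -3*B - 3*N (y(B, N) = -3*(B + N) = -3*B - 3*N)
(-363 + (J(-1, -5) + y(6, G(-1))*(-16)))² = (-363 + (3 + (-3*6 - (-9)*(-1))*(-16)))² = (-363 + (3 + (-18 - 3*3)*(-16)))² = (-363 + (3 + (-18 - 9)*(-16)))² = (-363 + (3 - 27*(-16)))² = (-363 + (3 + 432))² = (-363 + 435)² = 72² = 5184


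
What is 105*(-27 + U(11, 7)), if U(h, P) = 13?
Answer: -1470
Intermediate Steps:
105*(-27 + U(11, 7)) = 105*(-27 + 13) = 105*(-14) = -1470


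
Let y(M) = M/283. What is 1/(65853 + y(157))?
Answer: 283/18636556 ≈ 1.5185e-5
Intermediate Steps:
y(M) = M/283 (y(M) = M*(1/283) = M/283)
1/(65853 + y(157)) = 1/(65853 + (1/283)*157) = 1/(65853 + 157/283) = 1/(18636556/283) = 283/18636556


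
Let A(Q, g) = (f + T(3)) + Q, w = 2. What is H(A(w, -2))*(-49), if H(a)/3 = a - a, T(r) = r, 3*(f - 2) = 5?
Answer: 0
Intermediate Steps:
f = 11/3 (f = 2 + (⅓)*5 = 2 + 5/3 = 11/3 ≈ 3.6667)
A(Q, g) = 20/3 + Q (A(Q, g) = (11/3 + 3) + Q = 20/3 + Q)
H(a) = 0 (H(a) = 3*(a - a) = 3*0 = 0)
H(A(w, -2))*(-49) = 0*(-49) = 0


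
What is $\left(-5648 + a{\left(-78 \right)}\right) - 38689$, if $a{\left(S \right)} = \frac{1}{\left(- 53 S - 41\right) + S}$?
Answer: $- \frac{178013054}{4015} \approx -44337.0$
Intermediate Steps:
$a{\left(S \right)} = \frac{1}{-41 - 52 S}$ ($a{\left(S \right)} = \frac{1}{\left(-41 - 53 S\right) + S} = \frac{1}{-41 - 52 S}$)
$\left(-5648 + a{\left(-78 \right)}\right) - 38689 = \left(-5648 - \frac{1}{41 + 52 \left(-78\right)}\right) - 38689 = \left(-5648 - \frac{1}{41 - 4056}\right) - 38689 = \left(-5648 - \frac{1}{-4015}\right) - 38689 = \left(-5648 - - \frac{1}{4015}\right) - 38689 = \left(-5648 + \frac{1}{4015}\right) - 38689 = - \frac{22676719}{4015} - 38689 = - \frac{178013054}{4015}$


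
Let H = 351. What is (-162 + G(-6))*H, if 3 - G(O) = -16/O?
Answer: -56745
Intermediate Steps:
G(O) = 3 + 16/O (G(O) = 3 - (-16)/O = 3 + 16/O)
(-162 + G(-6))*H = (-162 + (3 + 16/(-6)))*351 = (-162 + (3 + 16*(-⅙)))*351 = (-162 + (3 - 8/3))*351 = (-162 + ⅓)*351 = -485/3*351 = -56745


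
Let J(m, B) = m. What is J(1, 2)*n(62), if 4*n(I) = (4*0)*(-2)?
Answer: 0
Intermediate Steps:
n(I) = 0 (n(I) = ((4*0)*(-2))/4 = (0*(-2))/4 = (1/4)*0 = 0)
J(1, 2)*n(62) = 1*0 = 0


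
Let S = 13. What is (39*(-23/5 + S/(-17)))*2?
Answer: -35568/85 ≈ -418.45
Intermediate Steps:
(39*(-23/5 + S/(-17)))*2 = (39*(-23/5 + 13/(-17)))*2 = (39*(-23*⅕ + 13*(-1/17)))*2 = (39*(-23/5 - 13/17))*2 = (39*(-456/85))*2 = -17784/85*2 = -35568/85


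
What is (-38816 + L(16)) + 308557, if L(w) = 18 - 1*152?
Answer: 269607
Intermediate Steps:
L(w) = -134 (L(w) = 18 - 152 = -134)
(-38816 + L(16)) + 308557 = (-38816 - 134) + 308557 = -38950 + 308557 = 269607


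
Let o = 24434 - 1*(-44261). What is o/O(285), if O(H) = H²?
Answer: 13739/16245 ≈ 0.84574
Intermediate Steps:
o = 68695 (o = 24434 + 44261 = 68695)
o/O(285) = 68695/(285²) = 68695/81225 = 68695*(1/81225) = 13739/16245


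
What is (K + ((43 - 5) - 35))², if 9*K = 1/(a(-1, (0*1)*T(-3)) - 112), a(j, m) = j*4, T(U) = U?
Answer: 9803161/1089936 ≈ 8.9942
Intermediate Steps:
a(j, m) = 4*j
K = -1/1044 (K = 1/(9*(4*(-1) - 112)) = 1/(9*(-4 - 112)) = (⅑)/(-116) = (⅑)*(-1/116) = -1/1044 ≈ -0.00095785)
(K + ((43 - 5) - 35))² = (-1/1044 + ((43 - 5) - 35))² = (-1/1044 + (38 - 35))² = (-1/1044 + 3)² = (3131/1044)² = 9803161/1089936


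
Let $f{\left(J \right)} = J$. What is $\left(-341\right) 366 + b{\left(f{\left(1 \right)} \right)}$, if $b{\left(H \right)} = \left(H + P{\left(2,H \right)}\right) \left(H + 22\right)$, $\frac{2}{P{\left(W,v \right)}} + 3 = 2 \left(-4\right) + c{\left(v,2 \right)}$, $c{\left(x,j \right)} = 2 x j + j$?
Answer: $- \frac{623961}{5} \approx -1.2479 \cdot 10^{5}$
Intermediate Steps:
$c{\left(x,j \right)} = j + 2 j x$ ($c{\left(x,j \right)} = 2 j x + j = j + 2 j x$)
$P{\left(W,v \right)} = \frac{2}{-9 + 4 v}$ ($P{\left(W,v \right)} = \frac{2}{-3 + \left(2 \left(-4\right) + 2 \left(1 + 2 v\right)\right)} = \frac{2}{-3 + \left(-8 + \left(2 + 4 v\right)\right)} = \frac{2}{-3 + \left(-6 + 4 v\right)} = \frac{2}{-9 + 4 v}$)
$b{\left(H \right)} = \left(22 + H\right) \left(H + \frac{2}{-9 + 4 H}\right)$ ($b{\left(H \right)} = \left(H + \frac{2}{-9 + 4 H}\right) \left(H + 22\right) = \left(H + \frac{2}{-9 + 4 H}\right) \left(22 + H\right) = \left(22 + H\right) \left(H + \frac{2}{-9 + 4 H}\right)$)
$\left(-341\right) 366 + b{\left(f{\left(1 \right)} \right)} = \left(-341\right) 366 + \frac{44 + 2 \cdot 1 + 1 \left(-9 + 4 \cdot 1\right) \left(22 + 1\right)}{-9 + 4 \cdot 1} = -124806 + \frac{44 + 2 + 1 \left(-9 + 4\right) 23}{-9 + 4} = -124806 + \frac{44 + 2 + 1 \left(-5\right) 23}{-5} = -124806 - \frac{44 + 2 - 115}{5} = -124806 - - \frac{69}{5} = -124806 + \frac{69}{5} = - \frac{623961}{5}$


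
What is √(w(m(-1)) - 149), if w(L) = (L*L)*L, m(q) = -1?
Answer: 5*I*√6 ≈ 12.247*I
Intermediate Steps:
w(L) = L³ (w(L) = L²*L = L³)
√(w(m(-1)) - 149) = √((-1)³ - 149) = √(-1 - 149) = √(-150) = 5*I*√6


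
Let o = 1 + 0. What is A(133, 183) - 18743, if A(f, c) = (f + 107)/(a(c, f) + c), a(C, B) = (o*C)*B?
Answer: -76602601/4087 ≈ -18743.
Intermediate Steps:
o = 1
a(C, B) = B*C (a(C, B) = (1*C)*B = C*B = B*C)
A(f, c) = (107 + f)/(c + c*f) (A(f, c) = (f + 107)/(f*c + c) = (107 + f)/(c*f + c) = (107 + f)/(c + c*f))
A(133, 183) - 18743 = (107 + 133)/(183*(1 + 133)) - 18743 = (1/183)*240/134 - 18743 = (1/183)*(1/134)*240 - 18743 = 40/4087 - 18743 = -76602601/4087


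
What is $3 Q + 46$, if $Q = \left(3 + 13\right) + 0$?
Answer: $94$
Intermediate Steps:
$Q = 16$ ($Q = 16 + 0 = 16$)
$3 Q + 46 = 3 \cdot 16 + 46 = 48 + 46 = 94$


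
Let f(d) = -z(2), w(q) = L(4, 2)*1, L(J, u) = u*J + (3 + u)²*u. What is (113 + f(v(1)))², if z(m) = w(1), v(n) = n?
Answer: 3025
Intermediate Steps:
L(J, u) = J*u + u*(3 + u)²
w(q) = 58 (w(q) = (2*(4 + (3 + 2)²))*1 = (2*(4 + 5²))*1 = (2*(4 + 25))*1 = (2*29)*1 = 58*1 = 58)
z(m) = 58
f(d) = -58 (f(d) = -1*58 = -58)
(113 + f(v(1)))² = (113 - 58)² = 55² = 3025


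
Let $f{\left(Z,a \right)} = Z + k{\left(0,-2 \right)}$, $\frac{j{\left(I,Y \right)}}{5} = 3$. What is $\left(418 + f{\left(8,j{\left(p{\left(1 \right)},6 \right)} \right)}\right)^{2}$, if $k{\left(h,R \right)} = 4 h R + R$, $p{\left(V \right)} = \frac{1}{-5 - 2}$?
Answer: $179776$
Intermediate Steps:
$p{\left(V \right)} = - \frac{1}{7}$ ($p{\left(V \right)} = \frac{1}{-7} = - \frac{1}{7}$)
$k{\left(h,R \right)} = R + 4 R h$ ($k{\left(h,R \right)} = 4 R h + R = R + 4 R h$)
$j{\left(I,Y \right)} = 15$ ($j{\left(I,Y \right)} = 5 \cdot 3 = 15$)
$f{\left(Z,a \right)} = -2 + Z$ ($f{\left(Z,a \right)} = Z - 2 \left(1 + 4 \cdot 0\right) = Z - 2 \left(1 + 0\right) = Z - 2 = -2 + Z$)
$\left(418 + f{\left(8,j{\left(p{\left(1 \right)},6 \right)} \right)}\right)^{2} = \left(418 + \left(-2 + 8\right)\right)^{2} = \left(418 + 6\right)^{2} = 424^{2} = 179776$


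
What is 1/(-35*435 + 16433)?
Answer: 1/1208 ≈ 0.00082781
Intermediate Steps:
1/(-35*435 + 16433) = 1/(-15225 + 16433) = 1/1208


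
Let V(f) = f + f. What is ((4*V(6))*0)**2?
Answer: 0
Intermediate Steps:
V(f) = 2*f
((4*V(6))*0)**2 = ((4*(2*6))*0)**2 = ((4*12)*0)**2 = (48*0)**2 = 0**2 = 0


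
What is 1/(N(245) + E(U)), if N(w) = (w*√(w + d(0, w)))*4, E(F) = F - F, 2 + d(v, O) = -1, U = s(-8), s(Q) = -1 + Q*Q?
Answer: √2/21560 ≈ 6.5594e-5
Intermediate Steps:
s(Q) = -1 + Q²
U = 63 (U = -1 + (-8)² = -1 + 64 = 63)
d(v, O) = -3 (d(v, O) = -2 - 1 = -3)
E(F) = 0
N(w) = 4*w*√(-3 + w) (N(w) = (w*√(w - 3))*4 = (w*√(-3 + w))*4 = 4*w*√(-3 + w))
1/(N(245) + E(U)) = 1/(4*245*√(-3 + 245) + 0) = 1/(4*245*√242 + 0) = 1/(4*245*(11*√2) + 0) = 1/(10780*√2 + 0) = 1/(10780*√2) = √2/21560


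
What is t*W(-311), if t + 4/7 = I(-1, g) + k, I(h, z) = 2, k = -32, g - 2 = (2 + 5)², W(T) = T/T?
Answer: -214/7 ≈ -30.571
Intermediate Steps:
W(T) = 1
g = 51 (g = 2 + (2 + 5)² = 2 + 7² = 2 + 49 = 51)
t = -214/7 (t = -4/7 + (2 - 32) = -4/7 - 30 = -214/7 ≈ -30.571)
t*W(-311) = -214/7*1 = -214/7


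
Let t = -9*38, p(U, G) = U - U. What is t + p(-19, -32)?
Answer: -342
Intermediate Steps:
p(U, G) = 0
t = -342
t + p(-19, -32) = -342 + 0 = -342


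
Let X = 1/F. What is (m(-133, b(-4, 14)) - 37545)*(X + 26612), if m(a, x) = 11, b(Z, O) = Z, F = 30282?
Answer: -308646136055/309 ≈ -9.9885e+8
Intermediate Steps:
X = 1/30282 ≈ 3.3023e-5
(m(-133, b(-4, 14)) - 37545)*(X + 26612) = (11 - 37545)*(1/30282 + 26612) = -37534*805864585/30282 = -308646136055/309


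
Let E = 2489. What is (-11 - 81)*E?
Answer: -228988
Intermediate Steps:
(-11 - 81)*E = (-11 - 81)*2489 = -92*2489 = -228988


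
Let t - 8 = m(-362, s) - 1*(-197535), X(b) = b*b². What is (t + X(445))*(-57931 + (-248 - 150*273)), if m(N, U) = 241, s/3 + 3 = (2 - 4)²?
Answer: -8754965130261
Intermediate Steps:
s = 3 (s = -9 + 3*(2 - 4)² = -9 + 3*(-2)² = -9 + 3*4 = -9 + 12 = 3)
X(b) = b³
t = 197784 (t = 8 + (241 - 1*(-197535)) = 8 + (241 + 197535) = 8 + 197776 = 197784)
(t + X(445))*(-57931 + (-248 - 150*273)) = (197784 + 445³)*(-57931 + (-248 - 150*273)) = (197784 + 88121125)*(-57931 + (-248 - 40950)) = 88318909*(-57931 - 41198) = 88318909*(-99129) = -8754965130261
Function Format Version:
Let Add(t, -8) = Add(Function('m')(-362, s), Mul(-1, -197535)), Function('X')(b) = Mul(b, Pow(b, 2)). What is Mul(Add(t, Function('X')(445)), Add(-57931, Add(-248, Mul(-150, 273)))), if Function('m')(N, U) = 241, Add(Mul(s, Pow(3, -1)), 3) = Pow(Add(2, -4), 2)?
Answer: -8754965130261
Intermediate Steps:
s = 3 (s = Add(-9, Mul(3, Pow(Add(2, -4), 2))) = Add(-9, Mul(3, Pow(-2, 2))) = Add(-9, Mul(3, 4)) = Add(-9, 12) = 3)
Function('X')(b) = Pow(b, 3)
t = 197784 (t = Add(8, Add(241, Mul(-1, -197535))) = Add(8, Add(241, 197535)) = Add(8, 197776) = 197784)
Mul(Add(t, Function('X')(445)), Add(-57931, Add(-248, Mul(-150, 273)))) = Mul(Add(197784, Pow(445, 3)), Add(-57931, Add(-248, Mul(-150, 273)))) = Mul(Add(197784, 88121125), Add(-57931, Add(-248, -40950))) = Mul(88318909, Add(-57931, -41198)) = Mul(88318909, -99129) = -8754965130261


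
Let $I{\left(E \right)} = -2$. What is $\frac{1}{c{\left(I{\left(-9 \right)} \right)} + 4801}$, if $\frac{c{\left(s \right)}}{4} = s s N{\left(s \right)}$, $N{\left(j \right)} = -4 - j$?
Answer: $\frac{1}{4769} \approx 0.00020969$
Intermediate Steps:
$c{\left(s \right)} = 4 s^{2} \left(-4 - s\right)$ ($c{\left(s \right)} = 4 s s \left(-4 - s\right) = 4 s^{2} \left(-4 - s\right)$)
$\frac{1}{c{\left(I{\left(-9 \right)} \right)} + 4801} = \frac{1}{4 \left(-2\right)^{2} \left(-4 - -2\right) + 4801} = \frac{1}{4 \cdot 4 \left(-4 + 2\right) + 4801} = \frac{1}{4 \cdot 4 \left(-2\right) + 4801} = \frac{1}{-32 + 4801} = \frac{1}{4769}$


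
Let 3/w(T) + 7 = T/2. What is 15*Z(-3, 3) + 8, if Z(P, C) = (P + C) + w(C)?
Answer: -2/11 ≈ -0.18182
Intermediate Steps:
w(T) = 3/(-7 + T/2)
Z(P, C) = C + P + 6/(-14 + C) (Z(P, C) = (P + C) + 6/(-14 + C) = (C + P) + 6/(-14 + C) = C + P + 6/(-14 + C))
15*Z(-3, 3) + 8 = 15*((6 + (-14 + 3)*(3 - 3))/(-14 + 3)) + 8 = 15*((6 - 11*0)/(-11)) + 8 = 15*(-(6 + 0)/11) + 8 = 15*(-1/11*6) + 8 = 15*(-6/11) + 8 = -90/11 + 8 = -2/11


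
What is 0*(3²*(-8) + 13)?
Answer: 0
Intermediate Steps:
0*(3²*(-8) + 13) = 0*(9*(-8) + 13) = 0*(-72 + 13) = 0*(-59) = 0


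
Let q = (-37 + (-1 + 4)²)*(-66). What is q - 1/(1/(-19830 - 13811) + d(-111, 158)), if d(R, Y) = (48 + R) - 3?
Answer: 4103160977/2220307 ≈ 1848.0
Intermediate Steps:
d(R, Y) = 45 + R
q = 1848 (q = (-37 + 3²)*(-66) = (-37 + 9)*(-66) = -28*(-66) = 1848)
q - 1/(1/(-19830 - 13811) + d(-111, 158)) = 1848 - 1/(1/(-19830 - 13811) + (45 - 111)) = 1848 - 1/(1/(-33641) - 66) = 1848 - 1/(-1/33641 - 66) = 1848 - 1/(-2220307/33641) = 1848 - 1*(-33641/2220307) = 1848 + 33641/2220307 = 4103160977/2220307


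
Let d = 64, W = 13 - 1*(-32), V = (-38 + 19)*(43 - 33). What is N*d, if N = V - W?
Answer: -15040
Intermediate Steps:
V = -190 (V = -19*10 = -190)
W = 45 (W = 13 + 32 = 45)
N = -235 (N = -190 - 1*45 = -190 - 45 = -235)
N*d = -235*64 = -15040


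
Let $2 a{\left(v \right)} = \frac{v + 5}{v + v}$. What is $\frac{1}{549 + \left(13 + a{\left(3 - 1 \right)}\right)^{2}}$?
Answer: $\frac{64}{47457} \approx 0.0013486$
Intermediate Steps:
$a{\left(v \right)} = \frac{5 + v}{4 v}$ ($a{\left(v \right)} = \frac{\left(v + 5\right) \frac{1}{v + v}}{2} = \frac{\left(5 + v\right) \frac{1}{2 v}}{2} = \frac{\frac{1}{2} \frac{1}{v} \left(5 + v\right)}{2} = \frac{5 + v}{4 v}$)
$\frac{1}{549 + \left(13 + a{\left(3 - 1 \right)}\right)^{2}} = \frac{1}{549 + \left(13 + \frac{5 + \left(3 - 1\right)}{4 \left(3 - 1\right)}\right)^{2}} = \frac{1}{549 + \left(13 + \frac{5 + 2}{4 \cdot 2}\right)^{2}} = \frac{1}{549 + \left(13 + \frac{1}{4} \cdot \frac{1}{2} \cdot 7\right)^{2}} = \frac{1}{549 + \left(13 + \frac{7}{8}\right)^{2}} = \frac{1}{549 + \left(\frac{111}{8}\right)^{2}} = \frac{1}{549 + \frac{12321}{64}} = \frac{1}{\frac{47457}{64}} = \frac{64}{47457}$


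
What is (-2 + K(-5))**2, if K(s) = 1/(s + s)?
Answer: 441/100 ≈ 4.4100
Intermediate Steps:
K(s) = 1/(2*s)
(-2 + K(-5))**2 = (-2 + (1/2)/(-5))**2 = (-2 + (1/2)*(-1/5))**2 = (-2 - 1/10)**2 = (-21/10)**2 = 441/100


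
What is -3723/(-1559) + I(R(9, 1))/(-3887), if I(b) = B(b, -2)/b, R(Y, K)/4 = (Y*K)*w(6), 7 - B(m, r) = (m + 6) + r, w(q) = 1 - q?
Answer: 868373159/363589980 ≈ 2.3883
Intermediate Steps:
B(m, r) = 1 - m - r (B(m, r) = 7 - ((m + 6) + r) = 7 - ((6 + m) + r) = 7 - (6 + m + r) = 7 + (-6 - m - r) = 1 - m - r)
R(Y, K) = -20*K*Y (R(Y, K) = 4*((Y*K)*(1 - 1*6)) = 4*((K*Y)*(1 - 6)) = 4*((K*Y)*(-5)) = 4*(-5*K*Y) = -20*K*Y)
I(b) = (3 - b)/b (I(b) = (1 - b - 1*(-2))/b = (1 - b + 2)/b = (3 - b)/b)
-3723/(-1559) + I(R(9, 1))/(-3887) = -3723/(-1559) + ((3 - (-20)*9)/((-20*1*9)))/(-3887) = -3723*(-1/1559) + ((3 - 1*(-180))/(-180))*(-1/3887) = 3723/1559 - (3 + 180)/180*(-1/3887) = 3723/1559 - 1/180*183*(-1/3887) = 3723/1559 - 61/60*(-1/3887) = 3723/1559 + 61/233220 = 868373159/363589980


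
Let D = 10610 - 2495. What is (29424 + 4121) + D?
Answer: 41660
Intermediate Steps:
D = 8115
(29424 + 4121) + D = (29424 + 4121) + 8115 = 33545 + 8115 = 41660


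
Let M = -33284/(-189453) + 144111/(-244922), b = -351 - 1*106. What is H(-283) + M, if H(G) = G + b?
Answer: -34356043950275/46401207666 ≈ -740.41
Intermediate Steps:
b = -457 (b = -351 - 106 = -457)
M = -19150277435/46401207666 (M = -33284*(-1/189453) + 144111*(-1/244922) = 33284/189453 - 144111/244922 = -19150277435/46401207666 ≈ -0.41271)
H(G) = -457 + G (H(G) = G - 457 = -457 + G)
H(-283) + M = (-457 - 283) - 19150277435/46401207666 = -740 - 19150277435/46401207666 = -34356043950275/46401207666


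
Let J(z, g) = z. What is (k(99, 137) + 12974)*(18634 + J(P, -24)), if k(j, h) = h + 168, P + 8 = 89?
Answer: 248516485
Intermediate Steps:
P = 81 (P = -8 + 89 = 81)
k(j, h) = 168 + h
(k(99, 137) + 12974)*(18634 + J(P, -24)) = ((168 + 137) + 12974)*(18634 + 81) = (305 + 12974)*18715 = 13279*18715 = 248516485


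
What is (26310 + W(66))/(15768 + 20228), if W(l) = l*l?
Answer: 15333/17998 ≈ 0.85193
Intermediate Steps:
W(l) = l²
(26310 + W(66))/(15768 + 20228) = (26310 + 66²)/(15768 + 20228) = (26310 + 4356)/35996 = 30666*(1/35996) = 15333/17998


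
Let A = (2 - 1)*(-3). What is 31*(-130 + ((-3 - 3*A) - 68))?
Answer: -5952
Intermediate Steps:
A = -3 (A = 1*(-3) = -3)
31*(-130 + ((-3 - 3*A) - 68)) = 31*(-130 + ((-3 - 3*(-3)) - 68)) = 31*(-130 + ((-3 + 9) - 68)) = 31*(-130 + (6 - 68)) = 31*(-130 - 62) = 31*(-192) = -5952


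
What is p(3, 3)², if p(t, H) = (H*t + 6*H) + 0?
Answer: 729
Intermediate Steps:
p(t, H) = 6*H + H*t (p(t, H) = (6*H + H*t) + 0 = 6*H + H*t)
p(3, 3)² = (3*(6 + 3))² = (3*9)² = 27² = 729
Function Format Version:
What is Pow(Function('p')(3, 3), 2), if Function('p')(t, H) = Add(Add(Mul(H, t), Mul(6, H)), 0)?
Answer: 729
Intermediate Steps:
Function('p')(t, H) = Add(Mul(6, H), Mul(H, t)) (Function('p')(t, H) = Add(Add(Mul(6, H), Mul(H, t)), 0) = Add(Mul(6, H), Mul(H, t)))
Pow(Function('p')(3, 3), 2) = Pow(Mul(3, Add(6, 3)), 2) = Pow(Mul(3, 9), 2) = Pow(27, 2) = 729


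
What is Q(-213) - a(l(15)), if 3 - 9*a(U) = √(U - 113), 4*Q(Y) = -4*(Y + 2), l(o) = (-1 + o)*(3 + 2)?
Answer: 632/3 + I*√43/9 ≈ 210.67 + 0.7286*I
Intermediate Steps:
l(o) = -5 + 5*o (l(o) = (-1 + o)*5 = -5 + 5*o)
Q(Y) = -2 - Y (Q(Y) = (-4*(Y + 2))/4 = (-4*(2 + Y))/4 = (-8 - 4*Y)/4 = -2 - Y)
a(U) = ⅓ - √(-113 + U)/9 (a(U) = ⅓ - √(U - 113)/9 = ⅓ - √(-113 + U)/9)
Q(-213) - a(l(15)) = (-2 - 1*(-213)) - (⅓ - √(-113 + (-5 + 5*15))/9) = (-2 + 213) - (⅓ - √(-113 + (-5 + 75))/9) = 211 - (⅓ - √(-113 + 70)/9) = 211 - (⅓ - I*√43/9) = 211 + (-⅓ + I*√43/9) = 632/3 + I*√43/9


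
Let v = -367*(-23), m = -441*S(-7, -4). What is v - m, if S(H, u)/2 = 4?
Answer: 11969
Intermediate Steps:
S(H, u) = 8 (S(H, u) = 2*4 = 8)
m = -3528 (m = -441*8 = -3528)
v = 8441
v - m = 8441 - 1*(-3528) = 8441 + 3528 = 11969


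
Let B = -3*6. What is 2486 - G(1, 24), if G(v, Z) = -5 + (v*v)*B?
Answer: 2509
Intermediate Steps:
B = -18
G(v, Z) = -5 - 18*v**2 (G(v, Z) = -5 + (v*v)*(-18) = -5 + v**2*(-18) = -5 - 18*v**2)
2486 - G(1, 24) = 2486 - (-5 - 18*1**2) = 2486 - (-5 - 18*1) = 2486 - (-5 - 18) = 2486 - 1*(-23) = 2486 + 23 = 2509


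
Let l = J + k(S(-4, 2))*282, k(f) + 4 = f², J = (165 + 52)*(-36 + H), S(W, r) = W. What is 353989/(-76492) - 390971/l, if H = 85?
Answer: -34868017545/1072188364 ≈ -32.520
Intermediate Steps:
J = 10633 (J = (165 + 52)*(-36 + 85) = 217*49 = 10633)
k(f) = -4 + f²
l = 14017 (l = 10633 + (-4 + (-4)²)*282 = 10633 + (-4 + 16)*282 = 10633 + 12*282 = 10633 + 3384 = 14017)
353989/(-76492) - 390971/l = 353989/(-76492) - 390971/14017 = 353989*(-1/76492) - 390971*1/14017 = -353989/76492 - 390971/14017 = -34868017545/1072188364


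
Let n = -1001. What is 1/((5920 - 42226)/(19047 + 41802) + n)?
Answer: -6761/6771795 ≈ -0.00099841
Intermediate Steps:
1/((5920 - 42226)/(19047 + 41802) + n) = 1/((5920 - 42226)/(19047 + 41802) - 1001) = 1/(-36306/60849 - 1001) = 1/(-36306*1/60849 - 1001) = 1/(-4034/6761 - 1001) = 1/(-6771795/6761) = -6761/6771795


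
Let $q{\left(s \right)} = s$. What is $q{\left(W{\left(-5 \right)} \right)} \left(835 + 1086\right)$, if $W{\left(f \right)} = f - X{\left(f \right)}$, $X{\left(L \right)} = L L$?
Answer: $-57630$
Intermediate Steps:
$X{\left(L \right)} = L^{2}$
$W{\left(f \right)} = f - f^{2}$
$q{\left(W{\left(-5 \right)} \right)} \left(835 + 1086\right) = - 5 \left(1 - -5\right) \left(835 + 1086\right) = - 5 \left(1 + 5\right) 1921 = \left(-5\right) 6 \cdot 1921 = \left(-30\right) 1921 = -57630$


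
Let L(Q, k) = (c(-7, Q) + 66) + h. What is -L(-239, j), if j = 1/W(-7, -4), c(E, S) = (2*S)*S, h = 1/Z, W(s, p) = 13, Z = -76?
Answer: -8687407/76 ≈ -1.1431e+5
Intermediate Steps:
h = -1/76 (h = 1/(-76) = -1/76 ≈ -0.013158)
c(E, S) = 2*S**2
j = 1/13 ≈ 0.076923
L(Q, k) = 5015/76 + 2*Q**2 (L(Q, k) = (2*Q**2 + 66) - 1/76 = (66 + 2*Q**2) - 1/76 = 5015/76 + 2*Q**2)
-L(-239, j) = -(5015/76 + 2*(-239)**2) = -(5015/76 + 2*57121) = -(5015/76 + 114242) = -1*8687407/76 = -8687407/76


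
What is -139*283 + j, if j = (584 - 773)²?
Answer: -3616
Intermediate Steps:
j = 35721 (j = (-189)² = 35721)
-139*283 + j = -139*283 + 35721 = -39337 + 35721 = -3616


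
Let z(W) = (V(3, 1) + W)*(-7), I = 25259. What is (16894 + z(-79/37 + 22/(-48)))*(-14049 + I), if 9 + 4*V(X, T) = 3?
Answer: 84228111785/444 ≈ 1.8970e+8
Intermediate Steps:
V(X, T) = -3/2 (V(X, T) = -9/4 + (¼)*3 = -9/4 + ¾ = -3/2)
z(W) = 21/2 - 7*W (z(W) = (-3/2 + W)*(-7) = 21/2 - 7*W)
(16894 + z(-79/37 + 22/(-48)))*(-14049 + I) = (16894 + (21/2 - 7*(-79/37 + 22/(-48))))*(-14049 + 25259) = (16894 + (21/2 - 7*(-79*1/37 + 22*(-1/48))))*11210 = (16894 + (21/2 - 7*(-79/37 - 11/24)))*11210 = (16894 + (21/2 - 7*(-2303/888)))*11210 = (16894 + (21/2 + 16121/888))*11210 = (16894 + 25445/888)*11210 = (15027317/888)*11210 = 84228111785/444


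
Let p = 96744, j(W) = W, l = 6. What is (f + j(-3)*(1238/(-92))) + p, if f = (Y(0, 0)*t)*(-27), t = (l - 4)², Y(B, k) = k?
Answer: 4452081/46 ≈ 96784.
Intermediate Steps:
t = 4 (t = (6 - 4)² = 2² = 4)
f = 0 (f = (0*4)*(-27) = 0*(-27) = 0)
(f + j(-3)*(1238/(-92))) + p = (0 - 3714/(-92)) + 96744 = (0 - 3714*(-1)/92) + 96744 = (0 - 3*(-619/46)) + 96744 = (0 + 1857/46) + 96744 = 1857/46 + 96744 = 4452081/46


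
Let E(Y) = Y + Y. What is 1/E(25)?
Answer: 1/50 ≈ 0.020000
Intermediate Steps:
E(Y) = 2*Y
1/E(25) = 1/(2*25) = 1/50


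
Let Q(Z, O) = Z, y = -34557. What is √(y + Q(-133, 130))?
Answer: I*√34690 ≈ 186.25*I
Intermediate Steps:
√(y + Q(-133, 130)) = √(-34557 - 133) = √(-34690) = I*√34690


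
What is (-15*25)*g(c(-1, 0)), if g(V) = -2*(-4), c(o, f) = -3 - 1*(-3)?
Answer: -3000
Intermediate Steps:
c(o, f) = 0 (c(o, f) = -3 + 3 = 0)
g(V) = 8
(-15*25)*g(c(-1, 0)) = -15*25*8 = -375*8 = -3000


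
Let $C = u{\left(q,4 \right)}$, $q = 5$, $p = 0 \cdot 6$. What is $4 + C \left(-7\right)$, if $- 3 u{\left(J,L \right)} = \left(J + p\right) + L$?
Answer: $25$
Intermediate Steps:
$p = 0$
$u{\left(J,L \right)} = - \frac{J}{3} - \frac{L}{3}$ ($u{\left(J,L \right)} = - \frac{\left(J + 0\right) + L}{3} = - \frac{J + L}{3} = - \frac{J}{3} - \frac{L}{3}$)
$C = -3$ ($C = \left(- \frac{1}{3}\right) 5 - \frac{4}{3} = - \frac{5}{3} - \frac{4}{3} = -3$)
$4 + C \left(-7\right) = 4 - -21 = 4 + 21 = 25$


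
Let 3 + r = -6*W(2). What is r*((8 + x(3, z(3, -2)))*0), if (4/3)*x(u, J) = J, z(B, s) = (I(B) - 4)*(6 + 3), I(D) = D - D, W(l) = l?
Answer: 0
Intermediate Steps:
I(D) = 0
z(B, s) = -36 (z(B, s) = (0 - 4)*(6 + 3) = -4*9 = -36)
x(u, J) = 3*J/4
r = -15 (r = -3 - 6*2 = -3 - 12 = -15)
r*((8 + x(3, z(3, -2)))*0) = -15*(8 + (¾)*(-36))*0 = -15*(8 - 27)*0 = -(-285)*0 = -15*0 = 0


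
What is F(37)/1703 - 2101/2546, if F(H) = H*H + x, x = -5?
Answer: -105259/4335838 ≈ -0.024276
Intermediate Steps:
F(H) = -5 + H**2 (F(H) = H*H - 5 = H**2 - 5 = -5 + H**2)
F(37)/1703 - 2101/2546 = (-5 + 37**2)/1703 - 2101/2546 = (-5 + 1369)*(1/1703) - 2101*1/2546 = 1364*(1/1703) - 2101/2546 = 1364/1703 - 2101/2546 = -105259/4335838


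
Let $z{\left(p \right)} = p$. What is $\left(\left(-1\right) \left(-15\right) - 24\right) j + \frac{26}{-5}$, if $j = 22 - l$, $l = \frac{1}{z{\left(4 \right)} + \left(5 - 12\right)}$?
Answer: $- \frac{1031}{5} \approx -206.2$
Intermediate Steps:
$l = - \frac{1}{3}$ ($l = \frac{1}{4 + \left(5 - 12\right)} = \frac{1}{4 - 7} = \frac{1}{-3} = - \frac{1}{3} \approx -0.33333$)
$j = \frac{67}{3}$ ($j = 22 - - \frac{1}{3} = 22 + \frac{1}{3} = \frac{67}{3} \approx 22.333$)
$\left(\left(-1\right) \left(-15\right) - 24\right) j + \frac{26}{-5} = \left(\left(-1\right) \left(-15\right) - 24\right) \frac{67}{3} + \frac{26}{-5} = \left(15 - 24\right) \frac{67}{3} + 26 \left(- \frac{1}{5}\right) = \left(-9\right) \frac{67}{3} - \frac{26}{5} = -201 - \frac{26}{5} = - \frac{1031}{5}$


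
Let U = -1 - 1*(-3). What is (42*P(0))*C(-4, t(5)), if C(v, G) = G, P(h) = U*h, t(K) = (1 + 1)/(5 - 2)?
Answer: 0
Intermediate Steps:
U = 2 (U = -1 + 3 = 2)
t(K) = 2/3
P(h) = 2*h
(42*P(0))*C(-4, t(5)) = (42*(2*0))*(2/3) = (42*0)*(2/3) = 0*(2/3) = 0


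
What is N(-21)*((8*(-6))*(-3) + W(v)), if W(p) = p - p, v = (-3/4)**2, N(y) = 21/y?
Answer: -144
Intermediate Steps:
v = 9/16 (v = (-3*1/4)**2 = (-3/4)**2 = 9/16 ≈ 0.56250)
W(p) = 0
N(-21)*((8*(-6))*(-3) + W(v)) = (21/(-21))*((8*(-6))*(-3) + 0) = (21*(-1/21))*(-48*(-3) + 0) = -(144 + 0) = -1*144 = -144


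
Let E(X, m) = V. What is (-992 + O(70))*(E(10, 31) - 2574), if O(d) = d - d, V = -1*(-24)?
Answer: 2529600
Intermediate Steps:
V = 24
O(d) = 0
E(X, m) = 24
(-992 + O(70))*(E(10, 31) - 2574) = (-992 + 0)*(24 - 2574) = -992*(-2550) = 2529600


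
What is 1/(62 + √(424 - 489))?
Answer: 62/3909 - I*√65/3909 ≈ 0.015861 - 0.0020625*I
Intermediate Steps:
1/(62 + √(424 - 489)) = 1/(62 + √(-65)) = 1/(62 + I*√65)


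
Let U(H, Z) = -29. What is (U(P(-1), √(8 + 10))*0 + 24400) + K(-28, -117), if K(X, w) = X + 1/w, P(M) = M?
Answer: 2851523/117 ≈ 24372.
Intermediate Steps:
(U(P(-1), √(8 + 10))*0 + 24400) + K(-28, -117) = (-29*0 + 24400) + (-28 + 1/(-117)) = (0 + 24400) + (-28 - 1/117) = 24400 - 3277/117 = 2851523/117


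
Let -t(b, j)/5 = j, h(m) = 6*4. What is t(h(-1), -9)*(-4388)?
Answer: -197460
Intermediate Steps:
h(m) = 24
t(b, j) = -5*j
t(h(-1), -9)*(-4388) = -5*(-9)*(-4388) = 45*(-4388) = -197460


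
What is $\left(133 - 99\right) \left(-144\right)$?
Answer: $-4896$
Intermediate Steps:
$\left(133 - 99\right) \left(-144\right) = 34 \left(-144\right) = -4896$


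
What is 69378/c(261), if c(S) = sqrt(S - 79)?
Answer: 34689*sqrt(182)/91 ≈ 5142.6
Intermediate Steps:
c(S) = sqrt(-79 + S)
69378/c(261) = 69378/(sqrt(-79 + 261)) = 69378/(sqrt(182)) = 69378*(sqrt(182)/182) = 34689*sqrt(182)/91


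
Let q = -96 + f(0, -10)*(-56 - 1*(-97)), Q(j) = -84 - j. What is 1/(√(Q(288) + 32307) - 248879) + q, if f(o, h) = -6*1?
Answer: -21183728098331/61940724706 - √31935/61940724706 ≈ -342.00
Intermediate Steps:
f(o, h) = -6
q = -342 (q = -96 - 6*(-56 - 1*(-97)) = -96 - 6*(-56 + 97) = -96 - 6*41 = -96 - 246 = -342)
1/(√(Q(288) + 32307) - 248879) + q = 1/(√((-84 - 1*288) + 32307) - 248879) - 342 = 1/(√((-84 - 288) + 32307) - 248879) - 342 = 1/(√(-372 + 32307) - 248879) - 342 = 1/(√31935 - 248879) - 342 = 1/(-248879 + √31935) - 342 = -342 + 1/(-248879 + √31935)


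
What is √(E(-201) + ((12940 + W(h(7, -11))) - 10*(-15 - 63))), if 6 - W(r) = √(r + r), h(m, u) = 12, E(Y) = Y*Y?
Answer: √(54127 - 2*√6) ≈ 232.64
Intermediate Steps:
E(Y) = Y²
W(r) = 6 - √2*√r (W(r) = 6 - √(r + r) = 6 - √(2*r) = 6 - √2*√r)
√(E(-201) + ((12940 + W(h(7, -11))) - 10*(-15 - 63))) = √((-201)² + ((12940 + (6 - √2*√12)) - 10*(-15 - 63))) = √(40401 + ((12940 + (6 - √2*2*√3)) - 10*(-78))) = √(40401 + ((12940 + (6 - 2*√6)) + 780)) = √(40401 + ((12946 - 2*√6) + 780)) = √(40401 + (13726 - 2*√6)) = √(54127 - 2*√6)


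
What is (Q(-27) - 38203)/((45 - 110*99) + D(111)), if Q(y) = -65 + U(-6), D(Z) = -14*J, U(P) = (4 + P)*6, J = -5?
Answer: 7656/2155 ≈ 3.5527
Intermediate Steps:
U(P) = 24 + 6*P
D(Z) = 70 (D(Z) = -14*(-5) = 70)
Q(y) = -77 (Q(y) = -65 + (24 + 6*(-6)) = -65 + (24 - 36) = -65 - 12 = -77)
(Q(-27) - 38203)/((45 - 110*99) + D(111)) = (-77 - 38203)/((45 - 110*99) + 70) = -38280/((45 - 10890) + 70) = -38280/(-10845 + 70) = -38280/(-10775) = -38280*(-1/10775) = 7656/2155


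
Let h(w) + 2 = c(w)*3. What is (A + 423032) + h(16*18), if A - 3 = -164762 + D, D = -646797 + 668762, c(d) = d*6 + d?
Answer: 286284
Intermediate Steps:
c(d) = 7*d (c(d) = 6*d + d = 7*d)
D = 21965
A = -142794 (A = 3 + (-164762 + 21965) = 3 - 142797 = -142794)
h(w) = -2 + 21*w (h(w) = -2 + (7*w)*3 = -2 + 21*w)
(A + 423032) + h(16*18) = (-142794 + 423032) + (-2 + 21*(16*18)) = 280238 + (-2 + 21*288) = 280238 + (-2 + 6048) = 280238 + 6046 = 286284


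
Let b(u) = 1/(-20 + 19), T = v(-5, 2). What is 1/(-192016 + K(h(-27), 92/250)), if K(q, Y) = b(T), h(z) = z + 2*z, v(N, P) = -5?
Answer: -1/192017 ≈ -5.2079e-6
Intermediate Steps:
T = -5
b(u) = -1 (b(u) = 1/(-1) = -1)
h(z) = 3*z
K(q, Y) = -1
1/(-192016 + K(h(-27), 92/250)) = 1/(-192016 - 1) = 1/(-192017) = -1/192017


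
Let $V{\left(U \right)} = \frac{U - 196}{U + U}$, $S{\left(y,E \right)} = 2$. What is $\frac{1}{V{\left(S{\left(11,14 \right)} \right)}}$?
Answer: $- \frac{2}{97} \approx -0.020619$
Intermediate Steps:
$V{\left(U \right)} = \frac{-196 + U}{2 U}$
$\frac{1}{V{\left(S{\left(11,14 \right)} \right)}} = \frac{1}{\frac{1}{2} \cdot \frac{1}{2} \left(-196 + 2\right)} = \frac{1}{\frac{1}{2} \cdot \frac{1}{2} \left(-194\right)} = \frac{1}{- \frac{97}{2}} = - \frac{2}{97}$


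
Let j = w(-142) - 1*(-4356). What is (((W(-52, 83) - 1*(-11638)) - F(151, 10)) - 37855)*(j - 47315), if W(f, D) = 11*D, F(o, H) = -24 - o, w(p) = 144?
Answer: 1075898135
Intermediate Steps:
j = 4500 (j = 144 - 1*(-4356) = 144 + 4356 = 4500)
(((W(-52, 83) - 1*(-11638)) - F(151, 10)) - 37855)*(j - 47315) = (((11*83 - 1*(-11638)) - (-24 - 1*151)) - 37855)*(4500 - 47315) = (((913 + 11638) - (-24 - 151)) - 37855)*(-42815) = ((12551 - 1*(-175)) - 37855)*(-42815) = ((12551 + 175) - 37855)*(-42815) = (12726 - 37855)*(-42815) = -25129*(-42815) = 1075898135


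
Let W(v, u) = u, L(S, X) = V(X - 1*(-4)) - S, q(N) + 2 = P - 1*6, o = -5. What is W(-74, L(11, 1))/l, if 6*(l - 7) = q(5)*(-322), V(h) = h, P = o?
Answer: -9/1057 ≈ -0.0085147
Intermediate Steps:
P = -5
q(N) = -13 (q(N) = -2 + (-5 - 1*6) = -2 + (-5 - 6) = -2 - 11 = -13)
L(S, X) = 4 + X - S (L(S, X) = (X - 1*(-4)) - S = (X + 4) - S = (4 + X) - S = 4 + X - S)
l = 2114/3 (l = 7 + (-13*(-322))/6 = 7 + (1/6)*4186 = 7 + 2093/3 = 2114/3 ≈ 704.67)
W(-74, L(11, 1))/l = (4 + 1 - 1*11)/(2114/3) = (4 + 1 - 11)*(3/2114) = -6*3/2114 = -9/1057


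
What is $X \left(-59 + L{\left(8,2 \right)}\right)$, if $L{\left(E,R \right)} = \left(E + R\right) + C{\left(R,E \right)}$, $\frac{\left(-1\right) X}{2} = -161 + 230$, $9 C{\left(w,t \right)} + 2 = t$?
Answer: $6670$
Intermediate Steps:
$C{\left(w,t \right)} = - \frac{2}{9} + \frac{t}{9}$
$X = -138$ ($X = - 2 \left(-161 + 230\right) = \left(-2\right) 69 = -138$)
$L{\left(E,R \right)} = - \frac{2}{9} + R + \frac{10 E}{9}$ ($L{\left(E,R \right)} = \left(E + R\right) + \left(- \frac{2}{9} + \frac{E}{9}\right) = - \frac{2}{9} + R + \frac{10 E}{9}$)
$X \left(-59 + L{\left(8,2 \right)}\right) = - 138 \left(-59 + \left(- \frac{2}{9} + 2 + \frac{10}{9} \cdot 8\right)\right) = - 138 \left(-59 + \left(- \frac{2}{9} + 2 + \frac{80}{9}\right)\right) = - 138 \left(-59 + \frac{32}{3}\right) = \left(-138\right) \left(- \frac{145}{3}\right) = 6670$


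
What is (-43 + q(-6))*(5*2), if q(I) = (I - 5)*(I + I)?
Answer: 890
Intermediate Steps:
q(I) = 2*I*(-5 + I) (q(I) = (-5 + I)*(2*I) = 2*I*(-5 + I))
(-43 + q(-6))*(5*2) = (-43 + 2*(-6)*(-5 - 6))*(5*2) = (-43 + 2*(-6)*(-11))*10 = (-43 + 132)*10 = 89*10 = 890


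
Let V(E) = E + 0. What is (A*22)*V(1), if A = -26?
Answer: -572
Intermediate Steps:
V(E) = E
(A*22)*V(1) = -26*22*1 = -572*1 = -572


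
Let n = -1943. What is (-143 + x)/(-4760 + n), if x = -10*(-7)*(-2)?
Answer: 283/6703 ≈ 0.042220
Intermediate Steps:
x = -140 (x = 70*(-2) = -140)
(-143 + x)/(-4760 + n) = (-143 - 140)/(-4760 - 1943) = -283/(-6703) = -283*(-1/6703) = 283/6703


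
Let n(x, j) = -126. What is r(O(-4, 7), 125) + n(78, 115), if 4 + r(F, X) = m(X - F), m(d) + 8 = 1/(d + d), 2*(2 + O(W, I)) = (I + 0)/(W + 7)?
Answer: -104187/755 ≈ -138.00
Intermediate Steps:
O(W, I) = -2 + I/(2*(7 + W)) (O(W, I) = -2 + ((I + 0)/(W + 7))/2 = -2 + (I/(7 + W))/2 = -2 + I/(2*(7 + W)))
m(d) = -8 + 1/(2*d) (m(d) = -8 + 1/(d + d) = -8 + 1/(2*d))
r(F, X) = -12 + 1/(2*(X - F)) (r(F, X) = -4 + (-8 + 1/(2*(X - F))) = -12 + 1/(2*(X - F)))
r(O(-4, 7), 125) + n(78, 115) = (-½ - 6*(-28 + 7 - 4*(-4))/(7 - 4) + 12*125)/((-28 + 7 - 4*(-4))/(2*(7 - 4)) - 1*125) - 126 = (-½ - 6*(-28 + 7 + 16)/3 + 1500)/((½)*(-28 + 7 + 16)/3 - 125) - 126 = (-½ - 6*(-5)/3 + 1500)/((½)*(⅓)*(-5) - 125) - 126 = (-½ - 12*(-⅚) + 1500)/(-⅚ - 125) - 126 = (-½ + 10 + 1500)/(-755/6) - 126 = -6/755*3019/2 - 126 = -9057/755 - 126 = -104187/755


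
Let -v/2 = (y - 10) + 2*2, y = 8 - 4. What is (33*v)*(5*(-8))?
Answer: -5280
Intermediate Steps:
y = 4
v = 4 (v = -2*((4 - 10) + 2*2) = -2*(-6 + 4) = -2*(-2) = 4)
(33*v)*(5*(-8)) = (33*4)*(5*(-8)) = 132*(-40) = -5280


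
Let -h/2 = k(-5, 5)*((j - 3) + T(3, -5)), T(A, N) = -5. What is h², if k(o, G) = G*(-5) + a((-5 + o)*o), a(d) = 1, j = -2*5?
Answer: 746496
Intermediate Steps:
j = -10
k(o, G) = 1 - 5*G (k(o, G) = G*(-5) + 1 = -5*G + 1 = 1 - 5*G)
h = -864 (h = -2*(1 - 5*5)*((-10 - 3) - 5) = -2*(1 - 25)*(-13 - 5) = -(-48)*(-18) = -2*432 = -864)
h² = (-864)² = 746496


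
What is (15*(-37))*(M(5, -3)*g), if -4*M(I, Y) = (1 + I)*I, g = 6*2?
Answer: 49950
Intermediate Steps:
g = 12
M(I, Y) = -I*(1 + I)/4 (M(I, Y) = -(1 + I)*I/4 = -I*(1 + I)/4)
(15*(-37))*(M(5, -3)*g) = (15*(-37))*(-¼*5*(1 + 5)*12) = -555*(-¼*5*6)*12 = -(-8325)*12/2 = -555*(-90) = 49950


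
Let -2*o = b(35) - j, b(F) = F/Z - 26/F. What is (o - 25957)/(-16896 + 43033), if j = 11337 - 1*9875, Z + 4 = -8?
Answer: -21188303/21955080 ≈ -0.96508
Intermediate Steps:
Z = -12 (Z = -4 - 8 = -12)
b(F) = -26/F - F/12 (b(F) = F/(-12) - 26/F = F*(-1/12) - 26/F = -F/12 - 26/F = -26/F - F/12)
j = 1462 (j = 11337 - 9875 = 1462)
o = 615577/840 (o = -((-26/35 - 1/12*35) - 1*1462)/2 = -((-26*1/35 - 35/12) - 1462)/2 = -((-26/35 - 35/12) - 1462)/2 = -(-1537/420 - 1462)/2 = -1/2*(-615577/420) = 615577/840 ≈ 732.83)
(o - 25957)/(-16896 + 43033) = (615577/840 - 25957)/(-16896 + 43033) = -21188303/840/26137 = -21188303/840*1/26137 = -21188303/21955080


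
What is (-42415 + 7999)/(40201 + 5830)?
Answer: -34416/46031 ≈ -0.74767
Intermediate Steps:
(-42415 + 7999)/(40201 + 5830) = -34416/46031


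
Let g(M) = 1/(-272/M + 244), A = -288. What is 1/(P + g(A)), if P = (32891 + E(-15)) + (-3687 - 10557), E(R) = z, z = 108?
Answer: 4409/82690813 ≈ 5.3319e-5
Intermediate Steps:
E(R) = 108
g(M) = 1/(244 - 272/M)
P = 18755 (P = (32891 + 108) + (-3687 - 10557) = 32999 - 14244 = 18755)
1/(P + g(A)) = 1/(18755 + (¼)*(-288)/(-68 + 61*(-288))) = 1/(18755 + (¼)*(-288)/(-68 - 17568)) = 1/(18755 + (¼)*(-288)/(-17636)) = 1/(18755 + (¼)*(-288)*(-1/17636)) = 1/(18755 + 18/4409) = 1/(82690813/4409) = 4409/82690813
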